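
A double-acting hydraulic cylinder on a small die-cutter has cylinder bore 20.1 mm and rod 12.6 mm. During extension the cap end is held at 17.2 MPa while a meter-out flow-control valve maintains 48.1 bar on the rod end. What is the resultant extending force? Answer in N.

F ≈ 4530 N

Cap-side area A_cap = π/4 × (20.1 mm)² = 317.3 mm^2
Rod-side annular area A_ann = π/4 × (20.1² − 12.6²) = 192.6 mm^2
Net thrust = P_cap·A_cap − P_rod·A_ann = 5458 N − 926.5 N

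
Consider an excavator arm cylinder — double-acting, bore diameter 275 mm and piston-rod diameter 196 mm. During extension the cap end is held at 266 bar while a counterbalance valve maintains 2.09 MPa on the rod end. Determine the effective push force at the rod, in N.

Cap-side area A_cap = π/4 × (275 mm)² = 59400 mm^2
Rod-side annular area A_ann = π/4 × (275² − 196²) = 29220 mm^2
Net thrust = P_cap·A_cap − P_rod·A_ann = 1.580e6 N − 61080 N

F ≈ 1.52e6 N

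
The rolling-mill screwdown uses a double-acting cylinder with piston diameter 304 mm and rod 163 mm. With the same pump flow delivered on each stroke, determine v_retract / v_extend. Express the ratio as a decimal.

v_ret/v_ext ≈ 1.40

Cap-side area A_cap = π/4 × (304 mm)² = 72580 mm^2
Rod-side annular area A_ann = π/4 × (304² − 163²) = 51720 mm^2
For equal Q, v ∝ 1/A, so v_ret/v_ext = A_cap/A_ann.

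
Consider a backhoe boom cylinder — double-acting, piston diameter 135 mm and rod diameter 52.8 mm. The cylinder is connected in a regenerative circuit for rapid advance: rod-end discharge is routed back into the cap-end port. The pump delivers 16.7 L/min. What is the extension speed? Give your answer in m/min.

In regeneration the rod-end outflow joins the pump flow into the cap end, so the net volume the pump must supply per unit advance equals the rod cross-section area.
Rod cross-section A_rod = π/4 × (52.8 mm)² = 2190 mm^2
v = Q_pump / A_rod

v ≈ 7.63 m/min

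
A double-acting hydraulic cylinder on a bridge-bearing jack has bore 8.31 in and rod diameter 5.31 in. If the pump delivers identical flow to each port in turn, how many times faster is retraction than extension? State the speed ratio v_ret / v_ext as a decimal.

Cap-side area A_cap = π/4 × (8.31 in)² = 54.24 in^2
Rod-side annular area A_ann = π/4 × (8.31² − 5.31²) = 32.09 in^2
For equal Q, v ∝ 1/A, so v_ret/v_ext = A_cap/A_ann.

v_ret/v_ext ≈ 1.69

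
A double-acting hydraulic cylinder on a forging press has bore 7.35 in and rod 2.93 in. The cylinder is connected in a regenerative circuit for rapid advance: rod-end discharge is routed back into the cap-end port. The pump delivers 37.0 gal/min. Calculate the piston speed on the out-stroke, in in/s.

In regeneration the rod-end outflow joins the pump flow into the cap end, so the net volume the pump must supply per unit advance equals the rod cross-section area.
Rod cross-section A_rod = π/4 × (2.93 in)² = 6.743 in^2
v = Q_pump / A_rod

v ≈ 21.1 in/s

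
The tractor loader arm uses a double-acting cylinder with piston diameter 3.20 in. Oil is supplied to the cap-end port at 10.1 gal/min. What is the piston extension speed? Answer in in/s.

Cap-side area A_cap = π/4 × (3.20 in)² = 8.042 in^2
v = Q / A

v ≈ 4.83 in/s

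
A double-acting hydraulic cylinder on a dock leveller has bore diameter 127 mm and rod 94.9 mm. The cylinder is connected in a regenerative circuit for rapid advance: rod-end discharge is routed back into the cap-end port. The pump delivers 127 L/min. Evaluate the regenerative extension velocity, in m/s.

v ≈ 0.299 m/s

In regeneration the rod-end outflow joins the pump flow into the cap end, so the net volume the pump must supply per unit advance equals the rod cross-section area.
Rod cross-section A_rod = π/4 × (94.9 mm)² = 7073 mm^2
v = Q_pump / A_rod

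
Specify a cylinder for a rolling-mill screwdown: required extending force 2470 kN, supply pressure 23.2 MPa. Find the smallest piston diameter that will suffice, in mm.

D ≈ 368 mm

Extension force acts on the full piston face: F = P × (π/4)D².
D = √(4F / (πP)) = √(4 × 2470 kN / (π × 23.2 MPa))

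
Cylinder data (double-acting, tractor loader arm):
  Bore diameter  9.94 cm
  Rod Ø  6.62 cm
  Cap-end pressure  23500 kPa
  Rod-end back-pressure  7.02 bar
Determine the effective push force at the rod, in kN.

F ≈ 179 kN

Cap-side area A_cap = π/4 × (9.94 cm)² = 77.60 cm^2
Rod-side annular area A_ann = π/4 × (9.94² − 6.62²) = 43.18 cm^2
Net thrust = P_cap·A_cap − P_rod·A_ann = 182.4 kN − 3.031 kN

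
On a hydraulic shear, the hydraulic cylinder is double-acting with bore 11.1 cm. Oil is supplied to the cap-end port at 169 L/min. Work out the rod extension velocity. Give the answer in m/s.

v ≈ 0.291 m/s

Cap-side area A_cap = π/4 × (11.1 cm)² = 96.77 cm^2
v = Q / A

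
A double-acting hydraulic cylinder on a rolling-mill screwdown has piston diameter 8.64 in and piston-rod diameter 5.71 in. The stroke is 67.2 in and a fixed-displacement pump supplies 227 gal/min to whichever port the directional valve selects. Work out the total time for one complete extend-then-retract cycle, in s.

Cap-side area A_cap = π/4 × (8.64 in)² = 58.63 in^2
Rod-side annular area A_ann = π/4 × (8.64² − 5.71²) = 33.02 in^2
t_ext = A_cap·L/Q = 4.508 s
t_ret = A_ann·L/Q = 2.539 s
t_cycle = t_ext + t_ret

t ≈ 7.05 s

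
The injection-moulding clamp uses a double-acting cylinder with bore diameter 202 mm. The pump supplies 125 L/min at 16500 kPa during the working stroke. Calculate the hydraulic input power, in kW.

Hydraulic power = P × Q

W ≈ 34.4 kW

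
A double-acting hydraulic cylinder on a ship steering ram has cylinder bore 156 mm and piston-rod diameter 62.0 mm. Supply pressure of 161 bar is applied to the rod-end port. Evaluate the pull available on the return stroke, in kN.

F ≈ 259 kN

Rod-side annular area A_ann = π/4 × (156² − 62.0²) = 16090 mm^2
On retraction the pressure acts on the annular area (bore minus rod).
F = P × A_ann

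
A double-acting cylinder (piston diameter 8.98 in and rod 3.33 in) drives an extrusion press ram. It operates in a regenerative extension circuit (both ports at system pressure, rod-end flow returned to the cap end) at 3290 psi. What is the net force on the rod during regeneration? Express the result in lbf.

F ≈ 28700 lbf

With equal pressure on both faces, forces on the annular region cancel; the net push is pressure × rod cross-section.
Rod cross-section A_rod = π/4 × (3.33 in)² = 8.709 in^2
F = P × A_rod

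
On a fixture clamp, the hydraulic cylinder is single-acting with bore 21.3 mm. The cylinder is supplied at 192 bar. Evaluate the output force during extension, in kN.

Cap-side area A_cap = π/4 × (21.3 mm)² = 356.3 mm^2
F = P × A_cap = 192 bar × A_cap

F ≈ 6.84 kN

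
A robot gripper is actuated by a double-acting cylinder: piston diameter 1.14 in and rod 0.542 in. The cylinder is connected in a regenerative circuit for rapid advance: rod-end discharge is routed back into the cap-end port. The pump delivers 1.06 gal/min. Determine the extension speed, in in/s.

In regeneration the rod-end outflow joins the pump flow into the cap end, so the net volume the pump must supply per unit advance equals the rod cross-section area.
Rod cross-section A_rod = π/4 × (0.542 in)² = 0.2307 in^2
v = Q_pump / A_rod

v ≈ 17.7 in/s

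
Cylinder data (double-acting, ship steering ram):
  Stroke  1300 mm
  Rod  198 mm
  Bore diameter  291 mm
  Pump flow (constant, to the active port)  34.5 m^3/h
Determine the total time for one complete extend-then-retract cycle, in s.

t ≈ 13.9 s

Cap-side area A_cap = π/4 × (291 mm)² = 66510 mm^2
Rod-side annular area A_ann = π/4 × (291² − 198²) = 35720 mm^2
t_ext = A_cap·L/Q = 9.022 s
t_ret = A_ann·L/Q = 4.845 s
t_cycle = t_ext + t_ret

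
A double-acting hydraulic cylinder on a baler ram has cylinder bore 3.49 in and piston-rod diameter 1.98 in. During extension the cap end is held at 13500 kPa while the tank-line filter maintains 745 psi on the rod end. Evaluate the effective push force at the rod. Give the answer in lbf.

F ≈ 13900 lbf

Cap-side area A_cap = π/4 × (3.49 in)² = 9.566 in^2
Rod-side annular area A_ann = π/4 × (3.49² − 1.98²) = 6.487 in^2
Net thrust = P_cap·A_cap − P_rod·A_ann = 18730 lbf − 4833 lbf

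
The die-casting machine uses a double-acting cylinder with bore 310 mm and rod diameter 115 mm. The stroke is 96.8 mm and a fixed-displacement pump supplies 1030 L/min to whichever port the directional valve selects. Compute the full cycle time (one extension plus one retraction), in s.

t ≈ 0.793 s

Cap-side area A_cap = π/4 × (310 mm)² = 75480 mm^2
Rod-side annular area A_ann = π/4 × (310² − 115²) = 65090 mm^2
t_ext = A_cap·L/Q = 0.4256 s
t_ret = A_ann·L/Q = 0.3670 s
t_cycle = t_ext + t_ret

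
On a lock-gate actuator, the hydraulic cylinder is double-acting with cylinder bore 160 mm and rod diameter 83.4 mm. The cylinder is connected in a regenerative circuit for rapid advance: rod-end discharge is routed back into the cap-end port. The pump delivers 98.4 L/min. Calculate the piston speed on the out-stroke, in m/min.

In regeneration the rod-end outflow joins the pump flow into the cap end, so the net volume the pump must supply per unit advance equals the rod cross-section area.
Rod cross-section A_rod = π/4 × (83.4 mm)² = 5463 mm^2
v = Q_pump / A_rod

v ≈ 18.0 m/min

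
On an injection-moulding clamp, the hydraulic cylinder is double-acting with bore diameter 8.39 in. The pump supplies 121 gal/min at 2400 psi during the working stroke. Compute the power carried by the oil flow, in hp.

Hydraulic power = P × Q

W ≈ 169 hp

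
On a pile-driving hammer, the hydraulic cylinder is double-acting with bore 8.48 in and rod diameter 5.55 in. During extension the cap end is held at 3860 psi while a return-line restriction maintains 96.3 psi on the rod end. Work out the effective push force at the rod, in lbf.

Cap-side area A_cap = π/4 × (8.48 in)² = 56.48 in^2
Rod-side annular area A_ann = π/4 × (8.48² − 5.55²) = 32.29 in^2
Net thrust = P_cap·A_cap − P_rod·A_ann = 2.180e5 lbf − 3109 lbf

F ≈ 2.15e5 lbf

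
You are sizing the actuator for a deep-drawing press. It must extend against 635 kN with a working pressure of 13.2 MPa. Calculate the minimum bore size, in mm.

D ≈ 247 mm

Extension force acts on the full piston face: F = P × (π/4)D².
D = √(4F / (πP)) = √(4 × 635 kN / (π × 13.2 MPa))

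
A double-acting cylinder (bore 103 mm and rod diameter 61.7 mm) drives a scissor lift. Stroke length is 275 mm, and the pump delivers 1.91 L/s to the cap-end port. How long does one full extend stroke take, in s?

Cap-side area A_cap = π/4 × (103 mm)² = 8332 mm^2
Swept volume V = A × L; t = V / Q = A·L / Q

t ≈ 1.20 s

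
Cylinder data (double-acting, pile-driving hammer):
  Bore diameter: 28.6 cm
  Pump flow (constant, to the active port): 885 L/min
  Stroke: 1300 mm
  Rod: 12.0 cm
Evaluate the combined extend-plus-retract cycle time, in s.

Cap-side area A_cap = π/4 × (28.6 cm)² = 642.4 cm^2
Rod-side annular area A_ann = π/4 × (28.6² − 12.0²) = 529.3 cm^2
t_ext = A_cap·L/Q = 5.662 s
t_ret = A_ann·L/Q = 4.665 s
t_cycle = t_ext + t_ret

t ≈ 10.3 s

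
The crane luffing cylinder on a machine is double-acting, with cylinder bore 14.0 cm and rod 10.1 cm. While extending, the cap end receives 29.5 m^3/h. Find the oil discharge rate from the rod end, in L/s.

Cap-side area A_cap = π/4 × (14.0 cm)² = 153.9 cm^2
Rod-side annular area A_ann = π/4 × (14.0² − 10.1²) = 73.82 cm^2
Piston speed v = Q_in/A_cap; rod-end outflow Q_out = v × A_ann = Q_in × A_ann/A_cap.

Q_out ≈ 3.93 L/s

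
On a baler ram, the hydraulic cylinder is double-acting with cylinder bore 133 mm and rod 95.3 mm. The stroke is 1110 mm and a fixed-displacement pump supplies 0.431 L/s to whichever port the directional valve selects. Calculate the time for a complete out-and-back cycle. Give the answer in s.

t ≈ 53.2 s

Cap-side area A_cap = π/4 × (133 mm)² = 13890 mm^2
Rod-side annular area A_ann = π/4 × (133² − 95.3²) = 6760 mm^2
t_ext = A_cap·L/Q = 35.78 s
t_ret = A_ann·L/Q = 17.41 s
t_cycle = t_ext + t_ret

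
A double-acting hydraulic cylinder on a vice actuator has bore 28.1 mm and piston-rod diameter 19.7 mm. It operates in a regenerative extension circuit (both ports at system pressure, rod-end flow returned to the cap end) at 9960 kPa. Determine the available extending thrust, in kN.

With equal pressure on both faces, forces on the annular region cancel; the net push is pressure × rod cross-section.
Rod cross-section A_rod = π/4 × (19.7 mm)² = 304.8 mm^2
F = P × A_rod

F ≈ 3.04 kN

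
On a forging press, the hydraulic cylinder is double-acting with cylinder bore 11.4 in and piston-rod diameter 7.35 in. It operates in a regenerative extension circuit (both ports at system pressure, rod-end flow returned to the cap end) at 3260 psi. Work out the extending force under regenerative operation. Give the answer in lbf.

F ≈ 1.38e5 lbf

With equal pressure on both faces, forces on the annular region cancel; the net push is pressure × rod cross-section.
Rod cross-section A_rod = π/4 × (7.35 in)² = 42.43 in^2
F = P × A_rod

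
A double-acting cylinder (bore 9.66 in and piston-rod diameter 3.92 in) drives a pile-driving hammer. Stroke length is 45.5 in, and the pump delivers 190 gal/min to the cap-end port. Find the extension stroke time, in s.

t ≈ 4.56 s

Cap-side area A_cap = π/4 × (9.66 in)² = 73.29 in^2
Swept volume V = A × L; t = V / Q = A·L / Q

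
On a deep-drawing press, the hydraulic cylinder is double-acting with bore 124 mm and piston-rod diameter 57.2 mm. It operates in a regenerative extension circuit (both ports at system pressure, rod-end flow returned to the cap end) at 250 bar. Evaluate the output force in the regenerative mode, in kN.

F ≈ 64.2 kN

With equal pressure on both faces, forces on the annular region cancel; the net push is pressure × rod cross-section.
Rod cross-section A_rod = π/4 × (57.2 mm)² = 2570 mm^2
F = P × A_rod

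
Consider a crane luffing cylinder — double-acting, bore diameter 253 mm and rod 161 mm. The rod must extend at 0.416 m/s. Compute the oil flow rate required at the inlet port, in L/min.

Cap-side area A_cap = π/4 × (253 mm)² = 50270 mm^2
Q = A × v

Q ≈ 1250 L/min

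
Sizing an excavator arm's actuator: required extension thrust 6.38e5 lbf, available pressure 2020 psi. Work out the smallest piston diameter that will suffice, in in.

D ≈ 20.1 in

Extension force acts on the full piston face: F = P × (π/4)D².
D = √(4F / (πP)) = √(4 × 6.38e5 lbf / (π × 2020 psi))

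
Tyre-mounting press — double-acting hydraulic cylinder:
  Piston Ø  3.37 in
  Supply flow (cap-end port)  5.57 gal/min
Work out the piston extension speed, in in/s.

v ≈ 2.40 in/s

Cap-side area A_cap = π/4 × (3.37 in)² = 8.920 in^2
v = Q / A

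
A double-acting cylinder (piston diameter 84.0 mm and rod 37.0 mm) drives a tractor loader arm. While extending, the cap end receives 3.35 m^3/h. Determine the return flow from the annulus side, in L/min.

Q_out ≈ 45.0 L/min

Cap-side area A_cap = π/4 × (84.0 mm)² = 5542 mm^2
Rod-side annular area A_ann = π/4 × (84.0² − 37.0²) = 4467 mm^2
Piston speed v = Q_in/A_cap; rod-end outflow Q_out = v × A_ann = Q_in × A_ann/A_cap.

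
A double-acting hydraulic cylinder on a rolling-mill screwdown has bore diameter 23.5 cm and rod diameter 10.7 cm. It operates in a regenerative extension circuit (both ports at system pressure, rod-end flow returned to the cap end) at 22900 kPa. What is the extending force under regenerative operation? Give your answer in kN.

F ≈ 206 kN

With equal pressure on both faces, forces on the annular region cancel; the net push is pressure × rod cross-section.
Rod cross-section A_rod = π/4 × (10.7 cm)² = 89.92 cm^2
F = P × A_rod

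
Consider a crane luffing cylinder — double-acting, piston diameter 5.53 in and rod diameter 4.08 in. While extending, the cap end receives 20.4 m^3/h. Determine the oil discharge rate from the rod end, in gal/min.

Q_out ≈ 40.9 gal/min

Cap-side area A_cap = π/4 × (5.53 in)² = 24.02 in^2
Rod-side annular area A_ann = π/4 × (5.53² − 4.08²) = 10.94 in^2
Piston speed v = Q_in/A_cap; rod-end outflow Q_out = v × A_ann = Q_in × A_ann/A_cap.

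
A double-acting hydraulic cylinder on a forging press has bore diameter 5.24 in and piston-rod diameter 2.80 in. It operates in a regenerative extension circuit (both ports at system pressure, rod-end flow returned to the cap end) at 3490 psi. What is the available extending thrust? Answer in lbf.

F ≈ 21500 lbf

With equal pressure on both faces, forces on the annular region cancel; the net push is pressure × rod cross-section.
Rod cross-section A_rod = π/4 × (2.80 in)² = 6.158 in^2
F = P × A_rod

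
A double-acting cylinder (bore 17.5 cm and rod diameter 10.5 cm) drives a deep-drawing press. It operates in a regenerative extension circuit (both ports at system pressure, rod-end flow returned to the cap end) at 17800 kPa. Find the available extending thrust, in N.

F ≈ 1.54e5 N

With equal pressure on both faces, forces on the annular region cancel; the net push is pressure × rod cross-section.
Rod cross-section A_rod = π/4 × (10.5 cm)² = 86.59 cm^2
F = P × A_rod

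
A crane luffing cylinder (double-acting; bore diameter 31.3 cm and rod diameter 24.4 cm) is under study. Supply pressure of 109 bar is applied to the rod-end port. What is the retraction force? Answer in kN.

F ≈ 329 kN

Rod-side annular area A_ann = π/4 × (31.3² − 24.4²) = 301.9 cm^2
On retraction the pressure acts on the annular area (bore minus rod).
F = P × A_ann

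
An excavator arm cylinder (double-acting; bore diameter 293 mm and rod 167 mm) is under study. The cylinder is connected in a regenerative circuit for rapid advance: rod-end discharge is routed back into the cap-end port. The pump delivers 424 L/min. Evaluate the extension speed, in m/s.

In regeneration the rod-end outflow joins the pump flow into the cap end, so the net volume the pump must supply per unit advance equals the rod cross-section area.
Rod cross-section A_rod = π/4 × (167 mm)² = 21900 mm^2
v = Q_pump / A_rod

v ≈ 0.323 m/s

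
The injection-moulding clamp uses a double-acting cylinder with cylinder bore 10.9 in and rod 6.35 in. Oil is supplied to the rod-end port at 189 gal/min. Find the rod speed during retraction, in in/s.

Rod-side annular area A_ann = π/4 × (10.9² − 6.35²) = 61.64 in^2
Flow into the rod-end port fills the annular volume.
v = Q / A

v ≈ 11.8 in/s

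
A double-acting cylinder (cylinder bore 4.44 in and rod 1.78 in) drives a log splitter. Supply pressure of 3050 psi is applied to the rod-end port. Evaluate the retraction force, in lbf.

Rod-side annular area A_ann = π/4 × (4.44² − 1.78²) = 12.99 in^2
On retraction the pressure acts on the annular area (bore minus rod).
F = P × A_ann

F ≈ 39600 lbf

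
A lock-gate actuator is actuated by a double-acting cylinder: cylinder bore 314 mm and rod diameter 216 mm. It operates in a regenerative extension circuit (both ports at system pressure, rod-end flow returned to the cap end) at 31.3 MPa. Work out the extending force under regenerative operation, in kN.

With equal pressure on both faces, forces on the annular region cancel; the net push is pressure × rod cross-section.
Rod cross-section A_rod = π/4 × (216 mm)² = 36640 mm^2
F = P × A_rod

F ≈ 1150 kN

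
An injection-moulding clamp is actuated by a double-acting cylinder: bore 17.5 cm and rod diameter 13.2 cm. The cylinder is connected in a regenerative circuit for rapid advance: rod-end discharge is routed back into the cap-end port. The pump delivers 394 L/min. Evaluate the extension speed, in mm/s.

In regeneration the rod-end outflow joins the pump flow into the cap end, so the net volume the pump must supply per unit advance equals the rod cross-section area.
Rod cross-section A_rod = π/4 × (13.2 cm)² = 136.8 cm^2
v = Q_pump / A_rod

v ≈ 480 mm/s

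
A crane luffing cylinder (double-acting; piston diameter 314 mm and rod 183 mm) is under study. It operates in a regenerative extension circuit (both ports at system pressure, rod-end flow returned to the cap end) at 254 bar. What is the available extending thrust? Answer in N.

F ≈ 6.68e5 N

With equal pressure on both faces, forces on the annular region cancel; the net push is pressure × rod cross-section.
Rod cross-section A_rod = π/4 × (183 mm)² = 26300 mm^2
F = P × A_rod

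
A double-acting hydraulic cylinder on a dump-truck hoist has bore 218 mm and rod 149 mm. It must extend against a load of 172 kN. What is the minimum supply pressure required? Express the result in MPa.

P ≈ 4.61 MPa

Cap-side area A_cap = π/4 × (218 mm)² = 37330 mm^2
P = F / A = 172 kN / A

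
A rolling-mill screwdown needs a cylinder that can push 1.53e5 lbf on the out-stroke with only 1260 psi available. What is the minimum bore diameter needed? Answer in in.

Extension force acts on the full piston face: F = P × (π/4)D².
D = √(4F / (πP)) = √(4 × 1.53e5 lbf / (π × 1260 psi))

D ≈ 12.4 in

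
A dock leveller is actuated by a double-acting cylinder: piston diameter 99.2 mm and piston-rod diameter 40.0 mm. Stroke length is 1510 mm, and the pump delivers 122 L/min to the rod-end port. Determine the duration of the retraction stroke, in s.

Rod-side annular area A_ann = π/4 × (99.2² − 40.0²) = 6472 mm^2
Swept volume V = A × L; t = V / Q = A·L / Q

t ≈ 4.81 s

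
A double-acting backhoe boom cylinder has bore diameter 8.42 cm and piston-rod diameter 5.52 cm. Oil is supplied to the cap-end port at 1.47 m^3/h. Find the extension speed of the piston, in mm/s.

v ≈ 73.3 mm/s

Cap-side area A_cap = π/4 × (8.42 cm)² = 55.68 cm^2
v = Q / A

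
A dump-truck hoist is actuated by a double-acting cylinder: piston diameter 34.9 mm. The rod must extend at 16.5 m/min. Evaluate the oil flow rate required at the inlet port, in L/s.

Q ≈ 0.263 L/s

Cap-side area A_cap = π/4 × (34.9 mm)² = 956.6 mm^2
Q = A × v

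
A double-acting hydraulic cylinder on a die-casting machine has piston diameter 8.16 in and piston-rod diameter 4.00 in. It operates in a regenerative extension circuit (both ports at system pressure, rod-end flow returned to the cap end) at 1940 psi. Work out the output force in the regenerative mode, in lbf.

With equal pressure on both faces, forces on the annular region cancel; the net push is pressure × rod cross-section.
Rod cross-section A_rod = π/4 × (4.00 in)² = 12.57 in^2
F = P × A_rod

F ≈ 24400 lbf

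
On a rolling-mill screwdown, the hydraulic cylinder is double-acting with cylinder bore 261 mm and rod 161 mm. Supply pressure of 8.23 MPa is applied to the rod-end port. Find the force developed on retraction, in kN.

F ≈ 273 kN

Rod-side annular area A_ann = π/4 × (261² − 161²) = 33140 mm^2
On retraction the pressure acts on the annular area (bore minus rod).
F = P × A_ann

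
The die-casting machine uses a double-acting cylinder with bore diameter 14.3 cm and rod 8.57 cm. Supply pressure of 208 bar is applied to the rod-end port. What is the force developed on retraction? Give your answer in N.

F ≈ 2.14e5 N

Rod-side annular area A_ann = π/4 × (14.3² − 8.57²) = 102.9 cm^2
On retraction the pressure acts on the annular area (bore minus rod).
F = P × A_ann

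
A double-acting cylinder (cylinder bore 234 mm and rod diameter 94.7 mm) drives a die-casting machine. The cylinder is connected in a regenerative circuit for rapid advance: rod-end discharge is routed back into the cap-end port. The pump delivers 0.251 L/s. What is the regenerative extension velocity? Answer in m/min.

v ≈ 2.14 m/min

In regeneration the rod-end outflow joins the pump flow into the cap end, so the net volume the pump must supply per unit advance equals the rod cross-section area.
Rod cross-section A_rod = π/4 × (94.7 mm)² = 7044 mm^2
v = Q_pump / A_rod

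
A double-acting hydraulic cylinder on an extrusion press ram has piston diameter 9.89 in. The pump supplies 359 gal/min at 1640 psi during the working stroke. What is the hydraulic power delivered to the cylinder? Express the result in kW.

Hydraulic power = P × Q

W ≈ 256 kW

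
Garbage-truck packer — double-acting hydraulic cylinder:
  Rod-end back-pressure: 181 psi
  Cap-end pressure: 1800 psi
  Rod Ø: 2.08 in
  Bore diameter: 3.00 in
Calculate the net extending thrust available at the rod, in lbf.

Cap-side area A_cap = π/4 × (3.00 in)² = 7.069 in^2
Rod-side annular area A_ann = π/4 × (3.00² − 2.08²) = 3.671 in^2
Net thrust = P_cap·A_cap − P_rod·A_ann = 12720 lbf − 664.4 lbf

F ≈ 12100 lbf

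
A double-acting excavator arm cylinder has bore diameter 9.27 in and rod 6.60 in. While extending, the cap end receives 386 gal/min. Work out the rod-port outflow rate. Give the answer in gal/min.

Cap-side area A_cap = π/4 × (9.27 in)² = 67.49 in^2
Rod-side annular area A_ann = π/4 × (9.27² − 6.60²) = 33.28 in^2
Piston speed v = Q_in/A_cap; rod-end outflow Q_out = v × A_ann = Q_in × A_ann/A_cap.

Q_out ≈ 190 gal/min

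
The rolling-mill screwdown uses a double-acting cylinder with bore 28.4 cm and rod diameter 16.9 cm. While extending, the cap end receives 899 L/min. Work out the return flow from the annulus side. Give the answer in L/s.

Cap-side area A_cap = π/4 × (28.4 cm)² = 633.5 cm^2
Rod-side annular area A_ann = π/4 × (28.4² − 16.9²) = 409.2 cm^2
Piston speed v = Q_in/A_cap; rod-end outflow Q_out = v × A_ann = Q_in × A_ann/A_cap.

Q_out ≈ 9.68 L/s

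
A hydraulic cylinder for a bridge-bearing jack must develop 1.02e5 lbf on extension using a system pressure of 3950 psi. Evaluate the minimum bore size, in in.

D ≈ 5.73 in

Extension force acts on the full piston face: F = P × (π/4)D².
D = √(4F / (πP)) = √(4 × 1.02e5 lbf / (π × 3950 psi))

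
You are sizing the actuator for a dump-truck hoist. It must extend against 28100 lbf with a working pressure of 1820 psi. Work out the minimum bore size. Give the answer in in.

Extension force acts on the full piston face: F = P × (π/4)D².
D = √(4F / (πP)) = √(4 × 28100 lbf / (π × 1820 psi))

D ≈ 4.43 in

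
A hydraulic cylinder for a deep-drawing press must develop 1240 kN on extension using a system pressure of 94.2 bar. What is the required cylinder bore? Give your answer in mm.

D ≈ 409 mm

Extension force acts on the full piston face: F = P × (π/4)D².
D = √(4F / (πP)) = √(4 × 1240 kN / (π × 94.2 bar))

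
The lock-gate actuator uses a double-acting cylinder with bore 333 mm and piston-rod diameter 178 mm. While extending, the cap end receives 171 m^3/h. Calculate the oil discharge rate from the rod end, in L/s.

Cap-side area A_cap = π/4 × (333 mm)² = 87090 mm^2
Rod-side annular area A_ann = π/4 × (333² − 178²) = 62210 mm^2
Piston speed v = Q_in/A_cap; rod-end outflow Q_out = v × A_ann = Q_in × A_ann/A_cap.

Q_out ≈ 33.9 L/s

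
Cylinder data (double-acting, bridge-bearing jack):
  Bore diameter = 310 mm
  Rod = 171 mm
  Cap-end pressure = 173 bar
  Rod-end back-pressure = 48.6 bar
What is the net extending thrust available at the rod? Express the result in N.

Cap-side area A_cap = π/4 × (310 mm)² = 75480 mm^2
Rod-side annular area A_ann = π/4 × (310² − 171²) = 52510 mm^2
Net thrust = P_cap·A_cap − P_rod·A_ann = 1.306e6 N − 2.552e5 N

F ≈ 1.05e6 N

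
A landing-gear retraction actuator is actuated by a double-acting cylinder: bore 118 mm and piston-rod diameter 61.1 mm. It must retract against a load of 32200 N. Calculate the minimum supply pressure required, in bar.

Rod-side annular area A_ann = π/4 × (118² − 61.1²) = 8004 mm^2
Retraction: pressure acts on the annular area.
P = F / A = 32200 N / A

P ≈ 40.2 bar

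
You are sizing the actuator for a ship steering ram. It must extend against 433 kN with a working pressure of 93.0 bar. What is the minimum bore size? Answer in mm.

Extension force acts on the full piston face: F = P × (π/4)D².
D = √(4F / (πP)) = √(4 × 433 kN / (π × 93.0 bar))

D ≈ 243 mm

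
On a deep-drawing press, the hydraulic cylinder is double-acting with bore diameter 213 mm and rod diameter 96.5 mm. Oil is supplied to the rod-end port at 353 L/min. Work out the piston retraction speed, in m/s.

v ≈ 0.208 m/s

Rod-side annular area A_ann = π/4 × (213² − 96.5²) = 28320 mm^2
Flow into the rod-end port fills the annular volume.
v = Q / A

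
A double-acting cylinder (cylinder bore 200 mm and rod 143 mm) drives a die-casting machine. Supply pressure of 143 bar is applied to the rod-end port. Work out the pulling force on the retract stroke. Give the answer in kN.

Rod-side annular area A_ann = π/4 × (200² − 143²) = 15360 mm^2
On retraction the pressure acts on the annular area (bore minus rod).
F = P × A_ann

F ≈ 220 kN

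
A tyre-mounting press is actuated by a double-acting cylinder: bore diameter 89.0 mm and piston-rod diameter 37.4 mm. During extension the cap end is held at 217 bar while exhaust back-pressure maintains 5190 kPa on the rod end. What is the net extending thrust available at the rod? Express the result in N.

Cap-side area A_cap = π/4 × (89.0 mm)² = 6221 mm^2
Rod-side annular area A_ann = π/4 × (89.0² − 37.4²) = 5123 mm^2
Net thrust = P_cap·A_cap − P_rod·A_ann = 1.350e5 N − 26590 N

F ≈ 1.08e5 N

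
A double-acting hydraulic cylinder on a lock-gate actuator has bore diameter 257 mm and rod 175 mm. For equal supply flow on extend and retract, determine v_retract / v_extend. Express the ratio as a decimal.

v_ret/v_ext ≈ 1.86

Cap-side area A_cap = π/4 × (257 mm)² = 51870 mm^2
Rod-side annular area A_ann = π/4 × (257² − 175²) = 27820 mm^2
For equal Q, v ∝ 1/A, so v_ret/v_ext = A_cap/A_ann.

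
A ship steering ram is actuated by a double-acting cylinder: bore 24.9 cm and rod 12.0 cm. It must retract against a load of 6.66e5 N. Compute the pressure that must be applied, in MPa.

P ≈ 17.8 MPa

Rod-side annular area A_ann = π/4 × (24.9² − 12.0²) = 373.9 cm^2
Retraction: pressure acts on the annular area.
P = F / A = 6.66e5 N / A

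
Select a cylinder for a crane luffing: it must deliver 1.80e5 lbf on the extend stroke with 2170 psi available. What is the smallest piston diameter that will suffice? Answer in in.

D ≈ 10.3 in

Extension force acts on the full piston face: F = P × (π/4)D².
D = √(4F / (πP)) = √(4 × 1.80e5 lbf / (π × 2170 psi))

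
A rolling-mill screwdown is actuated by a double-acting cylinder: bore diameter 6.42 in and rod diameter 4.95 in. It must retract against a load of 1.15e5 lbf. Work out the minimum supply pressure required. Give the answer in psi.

Rod-side annular area A_ann = π/4 × (6.42² − 4.95²) = 13.13 in^2
Retraction: pressure acts on the annular area.
P = F / A = 1.15e5 lbf / A

P ≈ 8760 psi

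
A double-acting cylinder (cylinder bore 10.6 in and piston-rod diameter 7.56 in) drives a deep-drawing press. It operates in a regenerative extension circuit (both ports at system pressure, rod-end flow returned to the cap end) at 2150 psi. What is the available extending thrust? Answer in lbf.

F ≈ 96500 lbf

With equal pressure on both faces, forces on the annular region cancel; the net push is pressure × rod cross-section.
Rod cross-section A_rod = π/4 × (7.56 in)² = 44.89 in^2
F = P × A_rod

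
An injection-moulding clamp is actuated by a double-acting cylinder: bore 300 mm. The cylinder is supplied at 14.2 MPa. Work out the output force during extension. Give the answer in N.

F ≈ 1.00e6 N

Cap-side area A_cap = π/4 × (300 mm)² = 70690 mm^2
F = P × A_cap = 14.2 MPa × A_cap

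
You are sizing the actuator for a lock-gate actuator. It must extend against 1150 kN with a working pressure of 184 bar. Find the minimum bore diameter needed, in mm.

Extension force acts on the full piston face: F = P × (π/4)D².
D = √(4F / (πP)) = √(4 × 1150 kN / (π × 184 bar))

D ≈ 282 mm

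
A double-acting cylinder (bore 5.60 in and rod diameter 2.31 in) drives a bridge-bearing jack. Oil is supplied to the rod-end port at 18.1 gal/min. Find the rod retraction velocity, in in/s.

v ≈ 3.41 in/s

Rod-side annular area A_ann = π/4 × (5.60² − 2.31²) = 20.44 in^2
Flow into the rod-end port fills the annular volume.
v = Q / A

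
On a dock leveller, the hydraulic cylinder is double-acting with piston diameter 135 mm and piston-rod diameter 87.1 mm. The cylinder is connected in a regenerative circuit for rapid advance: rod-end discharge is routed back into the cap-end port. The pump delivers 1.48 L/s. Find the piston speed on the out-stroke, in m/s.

In regeneration the rod-end outflow joins the pump flow into the cap end, so the net volume the pump must supply per unit advance equals the rod cross-section area.
Rod cross-section A_rod = π/4 × (87.1 mm)² = 5958 mm^2
v = Q_pump / A_rod

v ≈ 0.248 m/s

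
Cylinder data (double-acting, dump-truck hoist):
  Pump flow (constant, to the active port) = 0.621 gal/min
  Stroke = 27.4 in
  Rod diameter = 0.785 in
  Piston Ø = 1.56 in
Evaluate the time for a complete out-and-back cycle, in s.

t ≈ 38.3 s

Cap-side area A_cap = π/4 × (1.56 in)² = 1.911 in^2
Rod-side annular area A_ann = π/4 × (1.56² − 0.785²) = 1.427 in^2
t_ext = A_cap·L/Q = 21.90 s
t_ret = A_ann·L/Q = 16.36 s
t_cycle = t_ext + t_ret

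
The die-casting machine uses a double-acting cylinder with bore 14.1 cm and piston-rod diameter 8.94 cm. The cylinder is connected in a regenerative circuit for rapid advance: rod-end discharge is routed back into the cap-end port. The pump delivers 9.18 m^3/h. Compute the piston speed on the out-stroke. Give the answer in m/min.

v ≈ 24.4 m/min

In regeneration the rod-end outflow joins the pump flow into the cap end, so the net volume the pump must supply per unit advance equals the rod cross-section area.
Rod cross-section A_rod = π/4 × (8.94 cm)² = 62.77 cm^2
v = Q_pump / A_rod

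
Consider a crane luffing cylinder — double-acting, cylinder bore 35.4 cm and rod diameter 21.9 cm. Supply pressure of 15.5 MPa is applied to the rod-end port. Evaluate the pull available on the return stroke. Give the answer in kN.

Rod-side annular area A_ann = π/4 × (35.4² − 21.9²) = 607.5 cm^2
On retraction the pressure acts on the annular area (bore minus rod).
F = P × A_ann

F ≈ 942 kN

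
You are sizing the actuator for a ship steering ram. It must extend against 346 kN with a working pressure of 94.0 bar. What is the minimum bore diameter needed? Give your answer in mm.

D ≈ 216 mm

Extension force acts on the full piston face: F = P × (π/4)D².
D = √(4F / (πP)) = √(4 × 346 kN / (π × 94.0 bar))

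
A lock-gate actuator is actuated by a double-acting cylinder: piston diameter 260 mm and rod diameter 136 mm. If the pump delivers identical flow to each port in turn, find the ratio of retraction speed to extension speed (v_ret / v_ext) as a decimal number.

Cap-side area A_cap = π/4 × (260 mm)² = 53090 mm^2
Rod-side annular area A_ann = π/4 × (260² − 136²) = 38570 mm^2
For equal Q, v ∝ 1/A, so v_ret/v_ext = A_cap/A_ann.

v_ret/v_ext ≈ 1.38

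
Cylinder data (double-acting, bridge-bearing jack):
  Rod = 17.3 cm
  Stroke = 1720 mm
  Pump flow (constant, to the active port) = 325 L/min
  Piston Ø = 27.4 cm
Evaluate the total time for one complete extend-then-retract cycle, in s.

t ≈ 30.0 s

Cap-side area A_cap = π/4 × (27.4 cm)² = 589.6 cm^2
Rod-side annular area A_ann = π/4 × (27.4² − 17.3²) = 354.6 cm^2
t_ext = A_cap·L/Q = 18.72 s
t_ret = A_ann·L/Q = 11.26 s
t_cycle = t_ext + t_ret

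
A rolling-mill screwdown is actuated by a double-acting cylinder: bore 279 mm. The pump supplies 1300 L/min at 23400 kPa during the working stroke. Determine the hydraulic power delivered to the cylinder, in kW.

Hydraulic power = P × Q

W ≈ 507 kW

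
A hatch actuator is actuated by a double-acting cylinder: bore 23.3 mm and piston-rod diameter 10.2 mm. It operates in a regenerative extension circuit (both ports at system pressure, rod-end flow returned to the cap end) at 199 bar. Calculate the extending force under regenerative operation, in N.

F ≈ 1630 N

With equal pressure on both faces, forces on the annular region cancel; the net push is pressure × rod cross-section.
Rod cross-section A_rod = π/4 × (10.2 mm)² = 81.71 mm^2
F = P × A_rod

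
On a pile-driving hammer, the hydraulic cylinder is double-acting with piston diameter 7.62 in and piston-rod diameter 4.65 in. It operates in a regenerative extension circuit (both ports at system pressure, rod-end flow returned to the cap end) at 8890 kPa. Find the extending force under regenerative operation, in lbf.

F ≈ 21900 lbf

With equal pressure on both faces, forces on the annular region cancel; the net push is pressure × rod cross-section.
Rod cross-section A_rod = π/4 × (4.65 in)² = 16.98 in^2
F = P × A_rod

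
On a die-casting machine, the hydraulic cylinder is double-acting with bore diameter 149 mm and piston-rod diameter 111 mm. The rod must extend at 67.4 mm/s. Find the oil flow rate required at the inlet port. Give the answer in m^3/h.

Q ≈ 4.23 m^3/h

Cap-side area A_cap = π/4 × (149 mm)² = 17440 mm^2
Q = A × v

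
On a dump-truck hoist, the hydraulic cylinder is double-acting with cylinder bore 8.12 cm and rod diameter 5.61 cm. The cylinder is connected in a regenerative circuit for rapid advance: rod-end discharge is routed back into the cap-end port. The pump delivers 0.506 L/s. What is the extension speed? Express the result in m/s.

v ≈ 0.205 m/s

In regeneration the rod-end outflow joins the pump flow into the cap end, so the net volume the pump must supply per unit advance equals the rod cross-section area.
Rod cross-section A_rod = π/4 × (5.61 cm)² = 24.72 cm^2
v = Q_pump / A_rod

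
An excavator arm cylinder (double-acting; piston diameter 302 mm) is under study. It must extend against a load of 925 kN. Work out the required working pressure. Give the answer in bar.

P ≈ 129 bar

Cap-side area A_cap = π/4 × (302 mm)² = 71630 mm^2
P = F / A = 925 kN / A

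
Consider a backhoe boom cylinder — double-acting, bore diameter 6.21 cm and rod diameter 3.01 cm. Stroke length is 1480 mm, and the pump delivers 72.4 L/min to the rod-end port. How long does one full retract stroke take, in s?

t ≈ 2.84 s

Rod-side annular area A_ann = π/4 × (6.21² − 3.01²) = 23.17 cm^2
Swept volume V = A × L; t = V / Q = A·L / Q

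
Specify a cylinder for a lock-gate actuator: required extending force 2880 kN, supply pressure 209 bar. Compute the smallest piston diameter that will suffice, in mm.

Extension force acts on the full piston face: F = P × (π/4)D².
D = √(4F / (πP)) = √(4 × 2880 kN / (π × 209 bar))

D ≈ 419 mm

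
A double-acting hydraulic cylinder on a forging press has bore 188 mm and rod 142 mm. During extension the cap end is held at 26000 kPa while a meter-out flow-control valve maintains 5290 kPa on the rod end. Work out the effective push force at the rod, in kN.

Cap-side area A_cap = π/4 × (188 mm)² = 27760 mm^2
Rod-side annular area A_ann = π/4 × (188² − 142²) = 11920 mm^2
Net thrust = P_cap·A_cap − P_rod·A_ann = 721.7 kN − 63.07 kN

F ≈ 659 kN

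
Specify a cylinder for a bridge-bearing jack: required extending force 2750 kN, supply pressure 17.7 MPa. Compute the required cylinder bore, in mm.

D ≈ 445 mm

Extension force acts on the full piston face: F = P × (π/4)D².
D = √(4F / (πP)) = √(4 × 2750 kN / (π × 17.7 MPa))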